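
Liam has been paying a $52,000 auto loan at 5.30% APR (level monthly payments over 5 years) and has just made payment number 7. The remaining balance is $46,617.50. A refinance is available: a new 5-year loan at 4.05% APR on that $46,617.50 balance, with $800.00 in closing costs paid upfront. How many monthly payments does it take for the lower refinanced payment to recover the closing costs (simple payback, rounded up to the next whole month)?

7 months

Current payment = 52,000 × 5.3%/12 / (1 − (1+0.0044167)^−60) = $988.47.
Refinanced payment = 46,617.50 × 0.0033750 / (1 − (1+0.0033750)^−60) = $859.58.
Monthly savings = $988.47 − $859.58 = $128.89.
Break-even = $800.00 / $128.89 = 6.21 → 7 months.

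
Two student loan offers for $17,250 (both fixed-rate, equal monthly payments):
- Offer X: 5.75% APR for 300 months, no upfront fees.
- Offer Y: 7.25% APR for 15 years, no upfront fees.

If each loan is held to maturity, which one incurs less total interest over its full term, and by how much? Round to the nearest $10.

Offer Y by $4,210

Offer X: monthly rate = 5.75%/12 = 0.0047917; payment = 17,250 × 0.0047917 / (1 − (1+0.0047917)^−300) = $108.52.
Total interest on Offer X = 300 × $108.52 − $17,250 = $15,306.00.
Offer Y: monthly rate = 7.25%/12 = 0.0060417; payment = 17,250 × 0.0060417 / (1 − (1+0.0060417)^−180) = $157.47.
Total interest on Offer Y = 180 × $157.47 − $17,250 = $11,094.60.
Offer Y is lower by $4,211.40.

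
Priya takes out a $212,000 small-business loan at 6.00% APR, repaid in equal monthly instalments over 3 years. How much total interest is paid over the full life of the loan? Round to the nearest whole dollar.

Monthly rate = 6%/12 = 0.0050000; payment = 212,000 × 0.0050000 / (1 − (1+0.0050000)^−36) = $6,449.45.
Total paid = 36 × $6,449.45 = $232,180.20; interest = $232,180.20 − $212,000 = $20,180.20.

$20,180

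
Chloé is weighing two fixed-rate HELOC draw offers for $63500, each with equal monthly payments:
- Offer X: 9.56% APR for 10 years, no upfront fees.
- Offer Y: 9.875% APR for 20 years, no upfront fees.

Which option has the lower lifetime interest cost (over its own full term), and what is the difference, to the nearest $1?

Offer X by $46,958

Offer X: monthly rate = 9.56%/12 = 0.0079667; payment = 63,500 × 0.0079667 / (1 − (1+0.0079667)^−120) = $823.76.
Total interest on Offer X = 120 × $823.76 − $63,500 = $35,351.20.
Offer Y: at 9.875% the monthly rate is 0.0082292, so the payment is 63,500 × 0.0082292 / (1 − 1.0082292^−240) = $607.54.
Total interest on Offer Y = 240 × $607.54 − $63,500 = $82,309.60.
Offer X is lower by $46,958.40.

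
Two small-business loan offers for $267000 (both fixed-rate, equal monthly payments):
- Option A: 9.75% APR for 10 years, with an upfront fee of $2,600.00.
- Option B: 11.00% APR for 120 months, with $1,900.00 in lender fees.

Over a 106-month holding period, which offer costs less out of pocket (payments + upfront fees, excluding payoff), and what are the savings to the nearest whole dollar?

Option A: at 9.75% the monthly rate is 0.0081250, so the payment is 267,000 × 0.0081250 / (1 − 1.0081250^−120) = $3,491.57.
Option B: at 11.00% the monthly rate is 0.0091667, so the payment is 267,000 × 0.0091667 / (1 − 1.0091667^−120) = $3,677.93.
Over 106 months: Option A costs 106 × $3,491.57 + $2,600.00 = $372,706.42; Option B costs 106 × $3,677.93 + $1,900.00 = $391,760.58.
Option A is cheaper by $391,760.58 − $372,706.42 = $19,054.16.

Option A by $19,054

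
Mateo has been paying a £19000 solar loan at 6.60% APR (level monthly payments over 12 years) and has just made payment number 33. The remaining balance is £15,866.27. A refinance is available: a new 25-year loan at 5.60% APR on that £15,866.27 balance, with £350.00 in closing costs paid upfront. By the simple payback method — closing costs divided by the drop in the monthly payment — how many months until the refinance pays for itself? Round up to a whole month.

4 months

Current payment = 19,000 × 6.6%/12 / (1 − (1+0.0055000)^−144) = £191.36.
Refinanced payment = 15,866.27 × 0.0046667 / (1 − (1+0.0046667)^−300) = £98.38.
Monthly savings = £191.36 − £98.38 = £92.98.
Break-even = £350.00 / £92.98 = 3.76 → 4 months.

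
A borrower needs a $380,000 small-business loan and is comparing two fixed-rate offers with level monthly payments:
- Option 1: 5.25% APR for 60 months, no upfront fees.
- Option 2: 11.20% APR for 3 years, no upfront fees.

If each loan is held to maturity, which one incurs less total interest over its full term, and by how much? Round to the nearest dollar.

Option 1: at 5.25% the monthly rate is 0.0043750, so the payment is 380,000 × 0.0043750 / (1 − 1.0043750^−60) = $7,214.67.
Total interest on Option 1 = 60 × $7,214.67 − $380,000 = $52,880.20.
Option 2: at 11.20% the monthly rate is 0.0093333, so the payment is 380,000 × 0.0093333 / (1 − 1.0093333^−36) = $12,476.73.
Total interest on Option 2 = 36 × $12,476.73 − $380,000 = $69,162.28.
Option 1 is lower by $16,282.08.

Option 1 by $16,282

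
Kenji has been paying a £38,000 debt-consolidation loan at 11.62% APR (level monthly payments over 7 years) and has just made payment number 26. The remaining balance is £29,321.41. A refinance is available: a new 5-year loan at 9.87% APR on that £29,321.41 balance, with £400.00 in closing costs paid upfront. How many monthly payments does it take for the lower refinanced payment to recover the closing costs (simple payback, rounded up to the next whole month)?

Current payment = 38,000 × 11.62%/12 / (1 − (1+0.0096833)^−84) = £663.11.
Refinanced payment = 29,321.41 × 0.0082250 / (1 − (1+0.0082250)^−60) = £621.12.
Monthly savings = £663.11 − £621.12 = £41.99.
Break-even = £400.00 / £41.99 = 9.53 → 10 months.

10 months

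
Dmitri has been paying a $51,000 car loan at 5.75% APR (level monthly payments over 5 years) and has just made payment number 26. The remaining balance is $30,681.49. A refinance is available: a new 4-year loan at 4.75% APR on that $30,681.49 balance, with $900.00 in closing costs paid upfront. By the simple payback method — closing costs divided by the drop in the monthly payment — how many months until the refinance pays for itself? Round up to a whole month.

Current payment = 51,000 × 5.75%/12 / (1 − (1+0.0047917)^−60) = $980.06.
Refinanced payment = 30,681.49 × 0.0039583 / (1 − (1+0.0039583)^−48) = $703.10.
Monthly savings = $980.06 − $703.10 = $276.96.
Break-even = $900.00 / $276.96 = 3.25 → 4 months.

4 months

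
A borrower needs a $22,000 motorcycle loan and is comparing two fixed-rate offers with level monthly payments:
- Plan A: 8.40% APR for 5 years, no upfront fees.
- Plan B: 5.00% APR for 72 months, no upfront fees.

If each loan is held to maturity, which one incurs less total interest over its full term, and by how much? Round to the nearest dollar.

Plan B by $1,508

Plan A: at 8.40% the monthly rate is 0.0070000, so the payment is 22,000 × 0.0070000 / (1 − 1.0070000^−60) = $450.30.
Total interest on Plan A = 60 × $450.30 − $22,000 = $5,018.00.
Plan B: at 5.00% the monthly rate is 0.0041667, so the payment is 22,000 × 0.0041667 / (1 − 1.0041667^−72) = $354.31.
Total interest on Plan B = 72 × $354.31 − $22,000 = $3,510.32.
Plan B is lower by $1,507.68.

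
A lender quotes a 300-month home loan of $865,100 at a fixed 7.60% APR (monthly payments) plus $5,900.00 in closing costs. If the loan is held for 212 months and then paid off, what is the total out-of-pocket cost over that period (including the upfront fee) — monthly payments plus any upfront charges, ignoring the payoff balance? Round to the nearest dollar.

At 7.60% the monthly rate is 0.0063333, so the payment is 865,100 × 0.0063333 / (1 − 1.0063333^−300) = $6,449.39.
Total outlay = 212 × $6,449.39 + $5,900.00 = $1,373,170.68.

$1,373,171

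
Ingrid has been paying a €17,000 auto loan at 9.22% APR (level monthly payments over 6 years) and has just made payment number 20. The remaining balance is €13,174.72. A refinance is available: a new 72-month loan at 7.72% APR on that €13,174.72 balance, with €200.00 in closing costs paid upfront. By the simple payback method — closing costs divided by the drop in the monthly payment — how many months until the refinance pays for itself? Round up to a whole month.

3 months

Current payment = 17,000 × 9.22%/12 / (1 − (1+0.0076833)^−72) = €308.29.
Refinanced payment = 13,174.72 × 0.0064333 / (1 − (1+0.0064333)^−72) = €229.20.
Monthly savings = €308.29 − €229.20 = €79.09.
Break-even = €200.00 / €79.09 = 2.53 → 3 months.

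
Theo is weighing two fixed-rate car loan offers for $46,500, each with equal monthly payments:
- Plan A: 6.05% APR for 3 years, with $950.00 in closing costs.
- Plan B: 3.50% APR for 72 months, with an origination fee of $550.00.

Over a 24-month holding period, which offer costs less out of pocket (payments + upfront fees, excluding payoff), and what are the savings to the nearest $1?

Plan B by $17,169

Plan A: monthly rate = 6.05%/12 = 0.0050417; payment = 46,500 × 0.0050417 / (1 − (1+0.0050417)^−36) = $1,415.67.
Plan B: at 3.50% the monthly rate is 0.0029167, so the payment is 46,500 × 0.0029167 / (1 − 1.0029167^−72) = $716.96.
Over 24 months: Plan A costs 24 × $1,415.67 + $950.00 = $34,926.08; Plan B costs 24 × $716.96 + $550.00 = $17,757.04.
Plan B is cheaper by $34,926.08 − $17,757.04 = $17,169.04.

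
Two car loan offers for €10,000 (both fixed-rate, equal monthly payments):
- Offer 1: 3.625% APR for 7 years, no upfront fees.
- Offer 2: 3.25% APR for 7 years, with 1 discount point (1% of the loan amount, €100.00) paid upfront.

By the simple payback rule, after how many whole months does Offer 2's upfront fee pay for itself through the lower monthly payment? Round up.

59 months

Offer 1: monthly rate = 3.625%/12 = 0.0030208; payment = 10,000 × 0.0030208 / (1 − (1+0.0030208)^−84) = €134.97.
Offer 2: monthly rate = 3.25%/12 = 0.0027083; payment = 10,000 × 0.0027083 / (1 − (1+0.0027083)^−84) = €133.26.
Monthly savings = €134.97 − €133.26 = €1.71.
Break-even = €100.00 / €1.71 = 58.48 → 59 months.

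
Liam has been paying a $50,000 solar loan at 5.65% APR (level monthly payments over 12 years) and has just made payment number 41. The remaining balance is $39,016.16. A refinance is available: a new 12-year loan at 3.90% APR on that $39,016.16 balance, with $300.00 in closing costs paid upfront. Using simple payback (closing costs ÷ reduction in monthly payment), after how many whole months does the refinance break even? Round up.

3 months

Current payment = 50,000 × 5.65%/12 / (1 − (1+0.0047083)^−144) = $478.92.
Refinanced payment = 39,016.16 × 0.0032500 / (1 − (1+0.0032500)^−144) = $339.71.
Monthly savings = $478.92 − $339.71 = $139.21.
Break-even = $300.00 / $139.21 = 2.16 → 3 months.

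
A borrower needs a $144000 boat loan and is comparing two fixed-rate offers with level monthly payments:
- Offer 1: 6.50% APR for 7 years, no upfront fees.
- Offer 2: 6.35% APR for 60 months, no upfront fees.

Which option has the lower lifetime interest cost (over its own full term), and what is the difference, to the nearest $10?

Offer 1: monthly rate = 6.5%/12 = 0.0054167; payment = 144,000 × 0.0054167 / (1 − (1+0.0054167)^−84) = $2,138.32.
Total interest on Offer 1 = 84 × $2,138.32 − $144,000 = $35,618.88.
Offer 2: monthly rate = 6.35%/12 = 0.0052917; payment = 144,000 × 0.0052917 / (1 − (1+0.0052917)^−60) = $2,807.42.
Total interest on Offer 2 = 60 × $2,807.42 − $144,000 = $24,445.20.
Offer 2 is lower by $11,173.68.

Offer 2 by $11,170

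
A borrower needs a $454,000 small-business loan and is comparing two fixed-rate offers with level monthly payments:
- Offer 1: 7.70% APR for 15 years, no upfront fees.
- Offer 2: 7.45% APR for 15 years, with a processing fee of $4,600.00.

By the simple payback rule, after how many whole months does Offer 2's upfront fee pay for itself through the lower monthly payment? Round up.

Offer 1: monthly rate = 7.7%/12 = 0.0064167; payment = 454,000 × 0.0064167 / (1 − (1+0.0064167)^−180) = $4,260.40.
Offer 2: at 7.45% the monthly rate is 0.0062083, so the payment is 454,000 × 0.0062083 / (1 − 1.0062083^−180) = $4,195.75.
Monthly savings = $4,260.40 − $4,195.75 = $64.65.
Break-even = $4,600.00 / $64.65 = 71.15 → 72 months.

72 months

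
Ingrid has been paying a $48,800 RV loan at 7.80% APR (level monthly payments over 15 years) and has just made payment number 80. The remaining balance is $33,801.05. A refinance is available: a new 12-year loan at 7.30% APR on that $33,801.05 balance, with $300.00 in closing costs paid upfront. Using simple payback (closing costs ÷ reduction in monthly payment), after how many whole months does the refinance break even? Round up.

3 months

Current payment = 48,800 × 7.8%/12 / (1 − (1+0.0065000)^−180) = $460.74.
Refinanced payment = 33,801.05 × 0.0060833 / (1 − (1+0.0060833)^−144) = $353.03.
Monthly savings = $460.74 − $353.03 = $107.71.
Break-even = $300.00 / $107.71 = 2.79 → 3 months.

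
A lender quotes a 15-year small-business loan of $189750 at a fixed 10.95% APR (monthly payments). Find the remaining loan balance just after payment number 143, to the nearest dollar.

$67,278

With monthly rate i = 10.95%/12 = 0.0091250, the balance after k of n payments is P · [(1+i)^n − (1+i)^k] / [(1+i)^n − 1].
(1+0.0091250)^180 = 5.12972151 and (1+0.0091250)^143 = 3.66547334, so the balance is 189,750 × (5.12972151 − 3.66547334) / (5.12972151 − 1) = $67,278.41.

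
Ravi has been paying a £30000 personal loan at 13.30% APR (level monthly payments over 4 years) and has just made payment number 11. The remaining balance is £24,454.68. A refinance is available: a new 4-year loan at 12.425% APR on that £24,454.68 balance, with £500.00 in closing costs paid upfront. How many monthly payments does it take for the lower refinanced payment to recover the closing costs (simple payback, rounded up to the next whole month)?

Current payment = 30,000 × 13.3%/12 / (1 − (1+0.0110833)^−48) = £809.30.
Refinanced payment = 24,454.68 × 0.0103542 / (1 − (1+0.0103542)^−48) = £649.10.
Monthly savings = £809.30 − £649.10 = £160.20.
Break-even = £500.00 / £160.20 = 3.12 → 4 months.

4 months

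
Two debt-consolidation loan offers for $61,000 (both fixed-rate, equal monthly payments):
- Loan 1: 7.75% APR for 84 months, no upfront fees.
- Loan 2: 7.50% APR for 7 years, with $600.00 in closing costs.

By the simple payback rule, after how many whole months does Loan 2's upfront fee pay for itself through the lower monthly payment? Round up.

Loan 1: monthly rate = 7.75%/12 = 0.0064583; payment = 61,000 × 0.0064583 / (1 − (1+0.0064583)^−84) = $943.18.
Loan 2: at 7.50% the monthly rate is 0.0062500, so the payment is 61,000 × 0.0062500 / (1 − 1.0062500^−84) = $935.63.
Monthly savings = $943.18 − $935.63 = $7.55.
Break-even = $600.00 / $7.55 = 79.47 → 80 months.

80 months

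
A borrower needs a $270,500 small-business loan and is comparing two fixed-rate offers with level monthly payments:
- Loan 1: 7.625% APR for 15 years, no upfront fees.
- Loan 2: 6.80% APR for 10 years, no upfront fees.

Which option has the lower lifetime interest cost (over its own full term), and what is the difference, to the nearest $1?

Loan 1: monthly rate = 7.625%/12 = 0.0063542; payment = 270,500 × 0.0063542 / (1 − (1+0.0063542)^−180) = $2,526.82.
Total interest on Loan 1 = 180 × $2,526.82 − $270,500 = $184,327.60.
Loan 2: monthly rate = 6.8%/12 = 0.0056667; payment = 270,500 × 0.0056667 / (1 − (1+0.0056667)^−120) = $3,112.92.
Total interest on Loan 2 = 120 × $3,112.92 − $270,500 = $103,050.40.
Loan 2 is lower by $81,277.20.

Loan 2 by $81,277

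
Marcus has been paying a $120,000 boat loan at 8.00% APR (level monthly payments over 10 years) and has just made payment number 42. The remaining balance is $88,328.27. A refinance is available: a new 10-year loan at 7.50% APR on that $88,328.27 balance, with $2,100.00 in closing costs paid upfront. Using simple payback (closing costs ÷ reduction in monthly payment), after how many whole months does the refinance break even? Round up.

Current payment = 120,000 × 8%/12 / (1 − (1+0.0066667)^−120) = $1,455.93.
Refinanced payment = 88,328.27 × 0.0062500 / (1 − (1+0.0062500)^−120) = $1,048.47.
Monthly savings = $1,455.93 − $1,048.47 = $407.46.
Break-even = $2,100.00 / $407.46 = 5.15 → 6 months.

6 months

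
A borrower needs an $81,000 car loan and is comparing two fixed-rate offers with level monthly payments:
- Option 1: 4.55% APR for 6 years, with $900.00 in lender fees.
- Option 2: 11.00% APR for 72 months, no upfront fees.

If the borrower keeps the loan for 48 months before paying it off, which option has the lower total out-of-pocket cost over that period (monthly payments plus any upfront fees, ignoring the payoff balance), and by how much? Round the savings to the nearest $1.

Option 1 by $11,297

Option 1: monthly rate = 4.55%/12 = 0.0037917; payment = 81,000 × 0.0037917 / (1 − (1+0.0037917)^−72) = $1,287.66.
Option 2: at 11.00% the monthly rate is 0.0091667, so the payment is 81,000 × 0.0091667 / (1 − 1.0091667^−72) = $1,541.76.
Over 48 months: Option 1 costs 48 × $1,287.66 + $900.00 = $62,707.68; Option 2 costs 48 × $1,541.76 = $74,004.48.
Option 1 is cheaper by $74,004.48 − $62,707.68 = $11,296.80.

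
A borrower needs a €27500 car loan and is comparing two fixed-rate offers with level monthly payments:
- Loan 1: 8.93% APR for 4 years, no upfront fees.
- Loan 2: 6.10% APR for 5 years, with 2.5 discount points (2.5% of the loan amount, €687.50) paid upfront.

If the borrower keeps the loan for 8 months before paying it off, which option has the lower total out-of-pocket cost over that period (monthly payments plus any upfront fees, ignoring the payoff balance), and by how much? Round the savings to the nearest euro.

Loan 2 by €516

Loan 1: at 8.93% the monthly rate is 0.0074417, so the payment is 27,500 × 0.0074417 / (1 − 1.0074417^−48) = €683.42.
Loan 2: at 6.10% the monthly rate is 0.0050833, so the payment is 27,500 × 0.0050833 / (1 − 1.0050833^−60) = €532.93.
Over 8 months: Loan 1 costs 8 × €683.42 = €5,467.36; Loan 2 costs 8 × €532.93 + €687.50 = €4,950.94.
Loan 2 is cheaper by €5,467.36 − €4,950.94 = €516.42.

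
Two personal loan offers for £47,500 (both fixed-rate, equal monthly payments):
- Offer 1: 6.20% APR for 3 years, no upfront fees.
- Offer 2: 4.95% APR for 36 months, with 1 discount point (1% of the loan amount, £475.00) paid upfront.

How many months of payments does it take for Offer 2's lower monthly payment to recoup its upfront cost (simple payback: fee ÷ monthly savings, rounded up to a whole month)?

Offer 1: monthly rate = 6.2%/12 = 0.0051667; payment = 47,500 × 0.0051667 / (1 − (1+0.0051667)^−36) = £1,449.35.
Offer 2: at 4.95% the monthly rate is 0.0041250, so the payment is 47,500 × 0.0041250 / (1 − 1.0041250^−36) = £1,422.55.
Monthly savings = £1,449.35 − £1,422.55 = £26.80.
Break-even = £475.00 / £26.80 = 17.72 → 18 months.

18 months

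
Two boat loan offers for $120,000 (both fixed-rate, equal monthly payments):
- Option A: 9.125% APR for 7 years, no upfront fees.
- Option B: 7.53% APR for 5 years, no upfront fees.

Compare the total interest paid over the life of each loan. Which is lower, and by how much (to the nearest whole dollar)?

Option B by $18,442

Option A: at 9.125% the monthly rate is 0.0076042, so the payment is 120,000 × 0.0076042 / (1 − 1.0076042^−84) = $1,938.31.
Total interest on Option A = 84 × $1,938.31 − $120,000 = $42,818.04.
Option B: at 7.53% the monthly rate is 0.0062750, so the payment is 120,000 × 0.0062750 / (1 − 1.0062750^−60) = $2,406.26.
Total interest on Option B = 60 × $2,406.26 − $120,000 = $24,375.60.
Option B is lower by $18,442.44.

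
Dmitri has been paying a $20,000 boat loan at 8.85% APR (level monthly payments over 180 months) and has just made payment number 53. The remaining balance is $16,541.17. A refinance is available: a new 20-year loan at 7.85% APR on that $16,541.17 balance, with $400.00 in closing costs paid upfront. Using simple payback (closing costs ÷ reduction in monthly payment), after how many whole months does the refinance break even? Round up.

7 months

Current payment = 20,000 × 8.85%/12 / (1 − (1+0.0073750)^−180) = $201.07.
Refinanced payment = 16,541.17 × 0.0065417 / (1 − (1+0.0065417)^−240) = $136.82.
Monthly savings = $201.07 − $136.82 = $64.25.
Break-even = $400.00 / $64.25 = 6.23 → 7 months.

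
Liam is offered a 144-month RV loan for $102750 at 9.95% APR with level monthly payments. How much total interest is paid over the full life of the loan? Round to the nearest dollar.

Monthly rate = 9.95%/12 = 0.0082917; payment = 102,750 × 0.0082917 / (1 − (1+0.0082917)^−144) = $1,224.98.
Total paid = 144 × $1,224.98 = $176,397.12; interest = $176,397.12 − $102,750 = $73,647.12.

$73,647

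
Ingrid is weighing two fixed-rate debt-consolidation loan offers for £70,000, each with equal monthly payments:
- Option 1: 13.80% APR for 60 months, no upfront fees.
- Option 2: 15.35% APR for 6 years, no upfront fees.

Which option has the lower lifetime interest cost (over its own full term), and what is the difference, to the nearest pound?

Option 1 by £10,239

Option 1: at 13.80% the monthly rate is 0.0115000, so the payment is 70,000 × 0.0115000 / (1 − 1.0115000^−60) = £1,621.53.
Total interest on Option 1 = 60 × £1,621.53 − £70,000 = £27,291.80.
Option 2: at 15.35% the monthly rate is 0.0127917, so the payment is 70,000 × 0.0127917 / (1 − 1.0127917^−72) = £1,493.49.
Total interest on Option 2 = 72 × £1,493.49 − £70,000 = £37,531.28.
Option 1 is lower by £10,239.48.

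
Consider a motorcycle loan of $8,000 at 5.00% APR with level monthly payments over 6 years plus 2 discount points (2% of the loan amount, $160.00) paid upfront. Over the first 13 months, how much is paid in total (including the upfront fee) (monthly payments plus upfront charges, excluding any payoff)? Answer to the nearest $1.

At 5.00% the monthly rate is 0.0041667, so the payment is 8,000 × 0.0041667 / (1 − 1.0041667^−72) = $128.84.
Total outlay = 13 × $128.84 + $160.00 = $1,834.92.

$1,835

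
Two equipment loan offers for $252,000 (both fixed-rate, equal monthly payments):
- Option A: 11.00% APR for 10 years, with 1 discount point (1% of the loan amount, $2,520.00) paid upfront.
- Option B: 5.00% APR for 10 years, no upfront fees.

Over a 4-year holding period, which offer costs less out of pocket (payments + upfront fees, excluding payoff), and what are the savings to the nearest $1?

Option A: at 11.00% the monthly rate is 0.0091667, so the payment is 252,000 × 0.0091667 / (1 − 1.0091667^−120) = $3,471.30.
Option B: monthly rate = 5%/12 = 0.0041667; payment = 252,000 × 0.0041667 / (1 − (1+0.0041667)^−120) = $2,672.85.
Over 48 months: Option A costs 48 × $3,471.30 + $2,520.00 = $169,142.40; Option B costs 48 × $2,672.85 = $128,296.80.
Option B is cheaper by $169,142.40 − $128,296.80 = $40,845.60.

Option B by $40,846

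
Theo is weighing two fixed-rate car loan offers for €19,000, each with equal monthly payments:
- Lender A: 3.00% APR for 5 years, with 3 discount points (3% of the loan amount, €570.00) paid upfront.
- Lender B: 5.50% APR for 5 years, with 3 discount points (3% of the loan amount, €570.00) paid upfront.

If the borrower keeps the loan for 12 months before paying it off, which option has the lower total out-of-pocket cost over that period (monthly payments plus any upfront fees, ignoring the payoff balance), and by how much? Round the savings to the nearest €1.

Lender A by €258

Lender A: monthly rate = 3%/12 = 0.0025000; payment = 19,000 × 0.0025000 / (1 − (1+0.0025000)^−60) = €341.41.
Lender B: monthly rate = 5.5%/12 = 0.0045833; payment = 19,000 × 0.0045833 / (1 − (1+0.0045833)^−60) = €362.92.
Over 12 months: Lender A costs 12 × €341.41 + €570.00 = €4,666.92; Lender B costs 12 × €362.92 + €570.00 = €4,925.04.
Lender A is cheaper by €4,925.04 − €4,666.92 = €258.12.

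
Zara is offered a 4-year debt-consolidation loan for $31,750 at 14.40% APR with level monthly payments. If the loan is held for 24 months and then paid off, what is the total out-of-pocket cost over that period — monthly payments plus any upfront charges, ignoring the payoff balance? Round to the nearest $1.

$20,976

Monthly rate = 14.4%/12 = 0.0120000; payment = 31,750 × 0.0120000 / (1 − (1+0.0120000)^−48) = $874.00.
Total outlay = 24 × $874.00 = $20,976.00.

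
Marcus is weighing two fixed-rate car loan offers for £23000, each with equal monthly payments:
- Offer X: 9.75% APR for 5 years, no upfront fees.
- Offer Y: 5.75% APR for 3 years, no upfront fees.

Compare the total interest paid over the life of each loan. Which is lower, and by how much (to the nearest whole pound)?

Offer Y by £4,056

Offer X: monthly rate = 9.75%/12 = 0.0081250; payment = 23,000 × 0.0081250 / (1 − (1+0.0081250)^−60) = £485.86.
Total interest on Offer X = 60 × £485.86 − £23,000 = £6,151.60.
Offer Y: monthly rate = 5.75%/12 = 0.0047917; payment = 23,000 × 0.0047917 / (1 − (1+0.0047917)^−36) = £697.10.
Total interest on Offer Y = 36 × £697.10 − £23,000 = £2,095.60.
Offer Y is lower by £4,056.00.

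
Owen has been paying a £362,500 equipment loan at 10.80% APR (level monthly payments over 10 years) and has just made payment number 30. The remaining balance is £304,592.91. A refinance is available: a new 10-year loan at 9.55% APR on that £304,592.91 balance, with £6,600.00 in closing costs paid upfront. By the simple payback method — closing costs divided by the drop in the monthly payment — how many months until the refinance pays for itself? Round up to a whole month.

Current payment = 362,500 × 10.8%/12 / (1 − (1+0.0090000)^−120) = £4,952.49.
Refinanced payment = 304,592.91 × 0.0079583 / (1 − (1+0.0079583)^−120) = £3,949.70.
Monthly savings = £4,952.49 − £3,949.70 = £1,002.79.
Break-even = £6,600.00 / £1,002.79 = 6.58 → 7 months.

7 months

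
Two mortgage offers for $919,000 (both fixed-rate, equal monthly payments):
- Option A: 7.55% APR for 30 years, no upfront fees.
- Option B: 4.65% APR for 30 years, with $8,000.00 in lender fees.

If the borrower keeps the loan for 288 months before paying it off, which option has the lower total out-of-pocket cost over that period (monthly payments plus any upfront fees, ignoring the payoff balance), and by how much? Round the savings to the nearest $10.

Option B by $486,950

Option A: at 7.55% the monthly rate is 0.0062917, so the payment is 919,000 × 0.0062917 / (1 − 1.0062917^−360) = $6,457.27.
Option B: at 4.65% the monthly rate is 0.0038750, so the payment is 919,000 × 0.0038750 / (1 − 1.0038750^−360) = $4,738.70.
Over 288 months: Option A costs 288 × $6,457.27 = $1,859,693.76; Option B costs 288 × $4,738.70 + $8,000.00 = $1,372,745.60.
Option B is cheaper by $1,859,693.76 − $1,372,745.60 = $486,948.16.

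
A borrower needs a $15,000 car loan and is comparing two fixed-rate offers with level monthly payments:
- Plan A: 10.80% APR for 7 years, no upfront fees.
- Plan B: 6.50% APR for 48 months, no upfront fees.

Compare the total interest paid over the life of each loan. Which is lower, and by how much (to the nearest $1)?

Plan A: at 10.80% the monthly rate is 0.0090000, so the payment is 15,000 × 0.0090000 / (1 − 1.0090000^−84) = $255.26.
Total interest on Plan A = 84 × $255.26 − $15,000 = $6,441.84.
Plan B: monthly rate = 6.5%/12 = 0.0054167; payment = 15,000 × 0.0054167 / (1 − (1+0.0054167)^−48) = $355.72.
Total interest on Plan B = 48 × $355.72 − $15,000 = $2,074.56.
Plan B is lower by $4,367.28.

Plan B by $4,367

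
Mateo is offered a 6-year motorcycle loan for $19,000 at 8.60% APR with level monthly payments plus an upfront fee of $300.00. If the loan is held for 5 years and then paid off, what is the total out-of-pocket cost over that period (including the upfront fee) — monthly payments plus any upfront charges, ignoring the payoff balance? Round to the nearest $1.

At 8.60% the monthly rate is 0.0071667, so the payment is 19,000 × 0.0071667 / (1 − 1.0071667^−72) = $338.73.
Total outlay = 60 × $338.73 + $300.00 = $20,623.80.

$20,624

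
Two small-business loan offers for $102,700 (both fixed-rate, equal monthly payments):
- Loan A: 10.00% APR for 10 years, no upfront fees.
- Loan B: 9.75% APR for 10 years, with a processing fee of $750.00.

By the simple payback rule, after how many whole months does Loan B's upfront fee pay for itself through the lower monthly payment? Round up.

53 months

Loan A: monthly rate = 10%/12 = 0.0083333; payment = 102,700 × 0.0083333 / (1 − (1+0.0083333)^−120) = $1,357.19.
Loan B: at 9.75% the monthly rate is 0.0081250, so the payment is 102,700 × 0.0081250 / (1 − 1.0081250^−120) = $1,343.01.
Monthly savings = $1,357.19 − $1,343.01 = $14.18.
Break-even = $750.00 / $14.18 = 52.89 → 53 months.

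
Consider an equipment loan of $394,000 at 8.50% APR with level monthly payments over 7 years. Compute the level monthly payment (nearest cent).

$6,239.58

Monthly rate = 8.5%/12 = 0.0070833; payment = 394,000 × 0.0070833 / (1 − (1+0.0070833)^−84) = $6,239.58.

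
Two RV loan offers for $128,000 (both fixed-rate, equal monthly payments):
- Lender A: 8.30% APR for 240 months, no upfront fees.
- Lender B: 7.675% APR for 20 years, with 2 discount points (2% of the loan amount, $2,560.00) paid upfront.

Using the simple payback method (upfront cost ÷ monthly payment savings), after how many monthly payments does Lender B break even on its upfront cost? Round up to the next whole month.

Lender A: at 8.30% the monthly rate is 0.0069167, so the payment is 128,000 × 0.0069167 / (1 − 1.0069167^−240) = $1,094.66.
Lender B: monthly rate = 7.675%/12 = 0.0063958; payment = 128,000 × 0.0063958 / (1 − (1+0.0063958)^−240) = $1,044.90.
Monthly savings = $1,094.66 − $1,044.90 = $49.76.
Break-even = $2,560.00 / $49.76 = 51.45 → 52 months.

52 months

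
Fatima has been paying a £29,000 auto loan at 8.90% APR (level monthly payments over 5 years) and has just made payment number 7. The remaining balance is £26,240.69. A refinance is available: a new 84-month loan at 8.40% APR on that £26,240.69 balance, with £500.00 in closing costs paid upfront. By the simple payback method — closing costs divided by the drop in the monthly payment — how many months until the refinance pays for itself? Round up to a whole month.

3 months

Current payment = 29,000 × 8.9%/12 / (1 − (1+0.0074167)^−60) = £600.59.
Refinanced payment = 26,240.69 × 0.0070000 / (1 − (1+0.0070000)^−84) = £414.24.
Monthly savings = £600.59 − £414.24 = £186.35.
Break-even = £500.00 / £186.35 = 2.68 → 3 months.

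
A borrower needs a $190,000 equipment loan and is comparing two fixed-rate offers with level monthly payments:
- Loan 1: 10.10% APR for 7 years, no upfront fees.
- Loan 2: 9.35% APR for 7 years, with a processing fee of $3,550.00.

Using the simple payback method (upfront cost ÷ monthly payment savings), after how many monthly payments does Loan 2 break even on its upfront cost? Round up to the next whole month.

49 months

Loan 1: at 10.10% the monthly rate is 0.0084167, so the payment is 190,000 × 0.0084167 / (1 − 1.0084167^−84) = $3,164.05.
Loan 2: at 9.35% the monthly rate is 0.0077917, so the payment is 190,000 × 0.0077917 / (1 − 1.0077917^−84) = $3,090.78.
Monthly savings = $3,164.05 − $3,090.78 = $73.27.
Break-even = $3,550.00 / $73.27 = 48.45 → 49 months.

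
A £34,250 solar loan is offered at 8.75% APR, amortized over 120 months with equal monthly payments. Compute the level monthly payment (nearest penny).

£429.24

At 8.75% the monthly rate is 0.0072917, so the payment is 34,250 × 0.0072917 / (1 − 1.0072917^−120) = £429.24.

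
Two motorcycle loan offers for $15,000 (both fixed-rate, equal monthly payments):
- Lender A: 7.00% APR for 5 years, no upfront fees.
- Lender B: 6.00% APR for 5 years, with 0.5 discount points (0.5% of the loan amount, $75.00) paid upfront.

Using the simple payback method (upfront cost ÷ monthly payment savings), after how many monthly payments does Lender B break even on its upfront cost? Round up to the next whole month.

11 months

Lender A: at 7.00% the monthly rate is 0.0058333, so the payment is 15,000 × 0.0058333 / (1 − 1.0058333^−60) = $297.02.
Lender B: monthly rate = 6%/12 = 0.0050000; payment = 15,000 × 0.0050000 / (1 − (1+0.0050000)^−60) = $289.99.
Monthly savings = $297.02 − $289.99 = $7.03.
Break-even = $75.00 / $7.03 = 10.67 → 11 months.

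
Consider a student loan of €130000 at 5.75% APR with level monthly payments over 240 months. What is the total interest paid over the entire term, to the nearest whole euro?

€89,050

At 5.75% the monthly rate is 0.0047917, so the payment is 130,000 × 0.0047917 / (1 − 1.0047917^−240) = €912.71.
Total paid = 240 × €912.71 = €219,050.40; interest = €219,050.40 − €130,000 = €89,050.40.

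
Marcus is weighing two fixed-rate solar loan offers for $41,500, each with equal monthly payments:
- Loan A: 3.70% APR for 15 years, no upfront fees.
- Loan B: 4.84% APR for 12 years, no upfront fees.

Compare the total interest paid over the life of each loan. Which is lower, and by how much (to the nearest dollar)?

Loan A: at 3.70% the monthly rate is 0.0030833, so the payment is 41,500 × 0.0030833 / (1 − 1.0030833^−180) = $300.77.
Total interest on Loan A = 180 × $300.77 − $41,500 = $12,638.60.
Loan B: at 4.84% the monthly rate is 0.0040333, so the payment is 41,500 × 0.0040333 / (1 − 1.0040333^−144) = $380.51.
Total interest on Loan B = 144 × $380.51 − $41,500 = $13,293.44.
Loan A is lower by $654.84.

Loan A by $655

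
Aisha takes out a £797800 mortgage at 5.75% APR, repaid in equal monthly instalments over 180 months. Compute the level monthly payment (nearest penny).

£6,625.01

Monthly rate = 5.75%/12 = 0.0047917; payment = 797,800 × 0.0047917 / (1 − (1+0.0047917)^−180) = £6,625.01.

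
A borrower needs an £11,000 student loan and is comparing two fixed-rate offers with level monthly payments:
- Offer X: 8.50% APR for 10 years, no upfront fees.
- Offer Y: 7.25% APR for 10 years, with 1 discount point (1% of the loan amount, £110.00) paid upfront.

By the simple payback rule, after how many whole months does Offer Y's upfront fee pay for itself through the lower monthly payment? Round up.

16 months

Offer X: at 8.50% the monthly rate is 0.0070833, so the payment is 11,000 × 0.0070833 / (1 − 1.0070833^−120) = £136.38.
Offer Y: monthly rate = 7.25%/12 = 0.0060417; payment = 11,000 × 0.0060417 / (1 − (1+0.0060417)^−120) = £129.14.
Monthly savings = £136.38 − £129.14 = £7.24.
Break-even = £110.00 / £7.24 = 15.19 → 16 months.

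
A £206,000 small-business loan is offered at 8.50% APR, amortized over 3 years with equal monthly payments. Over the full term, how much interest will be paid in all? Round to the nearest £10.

At 8.50% the monthly rate is 0.0070833, so the payment is 206,000 × 0.0070833 / (1 − 1.0070833^−36) = £6,502.91.
Total paid = 36 × £6,502.91 = £234,104.76; interest = £234,104.76 − £206,000 = £28,104.76.

£28,100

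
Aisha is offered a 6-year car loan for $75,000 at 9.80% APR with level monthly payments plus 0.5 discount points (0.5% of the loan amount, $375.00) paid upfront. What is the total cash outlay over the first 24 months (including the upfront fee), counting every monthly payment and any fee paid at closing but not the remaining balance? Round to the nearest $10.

$33,540

At 9.80% the monthly rate is 0.0081667, so the payment is 75,000 × 0.0081667 / (1 − 1.0081667^−72) = $1,381.89.
Total outlay = 24 × $1,381.89 + $375.00 = $33,540.36.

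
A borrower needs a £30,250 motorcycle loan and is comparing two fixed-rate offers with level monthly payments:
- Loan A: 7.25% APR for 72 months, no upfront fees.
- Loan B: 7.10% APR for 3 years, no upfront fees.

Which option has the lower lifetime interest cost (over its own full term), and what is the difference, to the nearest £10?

Loan B by £3,720

Loan A: monthly rate = 7.25%/12 = 0.0060417; payment = 30,250 × 0.0060417 / (1 − (1+0.0060417)^−72) = £519.37.
Total interest on Loan A = 72 × £519.37 − £30,250 = £7,144.64.
Loan B: at 7.10% the monthly rate is 0.0059167, so the payment is 30,250 × 0.0059167 / (1 − 1.0059167^−36) = £935.42.
Total interest on Loan B = 36 × £935.42 − £30,250 = £3,425.12.
Loan B is lower by £3,719.52.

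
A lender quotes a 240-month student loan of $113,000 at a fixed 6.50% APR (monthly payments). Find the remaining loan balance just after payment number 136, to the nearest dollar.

With monthly rate i = 6.5%/12 = 0.0054167, the balance after k of n payments is P · [(1+i)^n − (1+i)^k] / [(1+i)^n − 1].
(1+0.0054167)^240 = 3.65644670 and (1+0.0054167)^136 = 2.08481204, so the balance is 113,000 × (3.65644670 − 2.08481204) / (3.65644670 − 1) = $66,854.24.

$66,854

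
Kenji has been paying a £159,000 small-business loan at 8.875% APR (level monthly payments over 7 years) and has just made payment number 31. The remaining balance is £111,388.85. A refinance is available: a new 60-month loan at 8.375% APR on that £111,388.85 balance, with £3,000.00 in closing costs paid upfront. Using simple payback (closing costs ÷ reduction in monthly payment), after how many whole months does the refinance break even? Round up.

Current payment = 159,000 × 8.875%/12 / (1 − (1+0.0073958)^−84) = £2,548.09.
Refinanced payment = 111,388.85 × 0.0069792 / (1 − (1+0.0069792)^−60) = £2,278.61.
Monthly savings = £2,548.09 − £2,278.61 = £269.48.
Break-even = £3,000.00 / £269.48 = 11.13 → 12 months.

12 months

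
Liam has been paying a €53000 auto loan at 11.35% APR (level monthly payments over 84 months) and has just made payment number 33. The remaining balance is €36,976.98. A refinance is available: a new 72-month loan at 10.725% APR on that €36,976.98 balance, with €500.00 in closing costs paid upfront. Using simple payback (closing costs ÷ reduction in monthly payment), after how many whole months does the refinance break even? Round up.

3 months

Current payment = 53,000 × 11.35%/12 / (1 − (1+0.0094583)^−84) = €917.27.
Refinanced payment = 36,976.98 × 0.0089375 / (1 − (1+0.0089375)^−72) = €698.63.
Monthly savings = €917.27 − €698.63 = €218.64.
Break-even = €500.00 / €218.64 = 2.29 → 3 months.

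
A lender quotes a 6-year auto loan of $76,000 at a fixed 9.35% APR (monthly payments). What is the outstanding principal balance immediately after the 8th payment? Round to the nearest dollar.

$69,497

With monthly rate i = 9.35%/12 = 0.0077917, the balance after k of n payments is P · [(1+i)^n − (1+i)^k] / [(1+i)^n − 1].
(1+0.0077917)^72 = 1.74861793 and (1+0.0077917)^8 = 1.06405996, so the balance is 76,000 × (1.74861793 − 1.06405996) / (1.74861793 − 1) = $69,496.61.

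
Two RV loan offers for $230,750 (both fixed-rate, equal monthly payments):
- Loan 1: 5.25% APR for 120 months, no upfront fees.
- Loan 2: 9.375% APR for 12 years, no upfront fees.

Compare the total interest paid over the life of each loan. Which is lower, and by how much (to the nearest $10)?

Loan 1 by $88,110

Loan 1: at 5.25% the monthly rate is 0.0043750, so the payment is 230,750 × 0.0043750 / (1 − 1.0043750^−120) = $2,475.76.
Total interest on Loan 1 = 120 × $2,475.76 − $230,750 = $66,341.20.
Loan 2: at 9.375% the monthly rate is 0.0078125, so the payment is 230,750 × 0.0078125 / (1 − 1.0078125^−144) = $2,674.98.
Total interest on Loan 2 = 144 × $2,674.98 − $230,750 = $154,447.12.
Loan 1 is lower by $88,105.92.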